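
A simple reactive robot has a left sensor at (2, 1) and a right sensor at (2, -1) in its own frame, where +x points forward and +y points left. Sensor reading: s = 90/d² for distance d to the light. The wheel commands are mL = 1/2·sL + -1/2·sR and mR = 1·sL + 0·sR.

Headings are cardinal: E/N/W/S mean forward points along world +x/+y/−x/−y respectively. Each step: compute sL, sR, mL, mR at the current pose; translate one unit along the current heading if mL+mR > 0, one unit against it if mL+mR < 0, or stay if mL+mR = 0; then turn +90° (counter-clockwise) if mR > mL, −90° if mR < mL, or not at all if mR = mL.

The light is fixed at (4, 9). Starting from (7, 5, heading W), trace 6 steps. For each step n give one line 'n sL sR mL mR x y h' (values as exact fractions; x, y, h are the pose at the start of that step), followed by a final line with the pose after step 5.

n=0: pose=(7,5,W); sL=45/13, sR=9; mL=-36/13, mR=45/13; mL+mR=9/13 → advance +1; mR−mL=81/13 → turn +1·90°
n=1: pose=(6,5,S); sL=2, sR=90/37; mL=-8/37, mR=2; mL+mR=66/37 → advance +1; mR−mL=82/37 → turn +1·90°
n=2: pose=(6,4,E); sL=45/16, sR=45/26; mL=225/416, mR=45/16; mL+mR=1395/416 → advance +1; mR−mL=945/416 → turn +1·90°
n=3: pose=(7,4,N); sL=90/13, sR=18/5; mL=108/65, mR=90/13; mL+mR=558/65 → advance +1; mR−mL=342/65 → turn +1·90°
n=4: pose=(7,5,W); sL=45/13, sR=9; mL=-36/13, mR=45/13; mL+mR=9/13 → advance +1; mR−mL=81/13 → turn +1·90°
n=5: pose=(6,5,S); sL=2, sR=90/37; mL=-8/37, mR=2; mL+mR=66/37 → advance +1; mR−mL=82/37 → turn +1·90°

0 45/13 9 -36/13 45/13 7 5 W
1 2 90/37 -8/37 2 6 5 S
2 45/16 45/26 225/416 45/16 6 4 E
3 90/13 18/5 108/65 90/13 7 4 N
4 45/13 9 -36/13 45/13 7 5 W
5 2 90/37 -8/37 2 6 5 S
final 6 4 E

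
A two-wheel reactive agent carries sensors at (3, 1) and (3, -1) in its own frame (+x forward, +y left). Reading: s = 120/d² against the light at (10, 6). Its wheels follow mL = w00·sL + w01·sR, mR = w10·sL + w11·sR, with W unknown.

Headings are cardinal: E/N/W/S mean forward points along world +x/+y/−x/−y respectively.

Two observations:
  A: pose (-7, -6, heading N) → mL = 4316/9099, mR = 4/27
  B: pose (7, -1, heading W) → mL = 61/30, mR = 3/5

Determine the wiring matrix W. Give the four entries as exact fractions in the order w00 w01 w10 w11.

1 1/2 1/2 0

obs A: pose=(-7,-6,N) → sL=8/27, sR=120/337, mL=4316/9099, mR=4/27
obs B: pose=(7,-1,W) → sL=6/5, sR=5/3, mL=61/30, mR=3/5
sensor matrix S = [[8/27, 120/337], [6/5, 5/3]]; det S = 1816/27297
solve [mL_A; mL_B] = S·[w00; w01] and [mR_A; mR_B] = S·[w10; w11]:
  w00 = 1, w01 = 1/2, w10 = 1/2, w11 = 0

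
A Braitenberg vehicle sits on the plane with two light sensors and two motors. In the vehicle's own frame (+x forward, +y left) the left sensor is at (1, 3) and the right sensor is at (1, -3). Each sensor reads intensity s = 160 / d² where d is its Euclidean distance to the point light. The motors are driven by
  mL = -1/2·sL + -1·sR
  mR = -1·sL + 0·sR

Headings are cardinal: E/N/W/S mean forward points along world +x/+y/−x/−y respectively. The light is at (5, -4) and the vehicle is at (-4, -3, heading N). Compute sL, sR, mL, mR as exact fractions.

40/37 4 -168/37 -40/37

left sensor world pos  = (-7, -2); dL² = 148
right sensor world pos = (-1, -2); dR² = 40
sL = 160/148 = 40/37
sR = 160/40 = 4
mL = -1/2·sL + -1·sR = -168/37
mR = -1·sL + 0·sR = -40/37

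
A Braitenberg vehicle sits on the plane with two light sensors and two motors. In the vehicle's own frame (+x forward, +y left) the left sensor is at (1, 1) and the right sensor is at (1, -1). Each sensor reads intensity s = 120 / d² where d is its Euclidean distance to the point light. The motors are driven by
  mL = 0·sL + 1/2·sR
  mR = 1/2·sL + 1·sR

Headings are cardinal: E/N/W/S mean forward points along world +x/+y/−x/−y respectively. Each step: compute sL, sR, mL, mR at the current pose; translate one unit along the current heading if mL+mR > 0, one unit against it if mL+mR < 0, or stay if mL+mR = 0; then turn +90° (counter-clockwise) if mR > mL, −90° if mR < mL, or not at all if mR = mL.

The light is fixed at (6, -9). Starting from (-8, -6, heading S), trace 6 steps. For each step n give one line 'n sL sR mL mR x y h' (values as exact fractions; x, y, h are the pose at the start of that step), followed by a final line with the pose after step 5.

n=0: pose=(-8,-6,S); sL=120/173, sR=120/229; mL=60/229, mR=34500/39617; mL+mR=44880/39617 → advance +1; mR−mL=24120/39617 → turn +1·90°
n=1: pose=(-8,-7,E); sL=60/89, sR=12/17; mL=6/17, mR=1578/1513; mL+mR=2112/1513 → advance +1; mR−mL=1044/1513 → turn +1·90°
n=2: pose=(-7,-7,N); sL=24/41, sR=40/51; mL=20/51, mR=2252/2091; mL+mR=1024/697 → advance +1; mR−mL=1432/2091 → turn +1·90°
n=3: pose=(-7,-6,W); sL=3/5, sR=30/53; mL=15/53, mR=459/530; mL+mR=609/530 → advance +1; mR−mL=309/530 → turn +1·90°
n=4: pose=(-8,-6,S); sL=120/173, sR=120/229; mL=60/229, mR=34500/39617; mL+mR=44880/39617 → advance +1; mR−mL=24120/39617 → turn +1·90°
n=5: pose=(-8,-7,E); sL=60/89, sR=12/17; mL=6/17, mR=1578/1513; mL+mR=2112/1513 → advance +1; mR−mL=1044/1513 → turn +1·90°

0 120/173 120/229 60/229 34500/39617 -8 -6 S
1 60/89 12/17 6/17 1578/1513 -8 -7 E
2 24/41 40/51 20/51 2252/2091 -7 -7 N
3 3/5 30/53 15/53 459/530 -7 -6 W
4 120/173 120/229 60/229 34500/39617 -8 -6 S
5 60/89 12/17 6/17 1578/1513 -8 -7 E
final -7 -7 N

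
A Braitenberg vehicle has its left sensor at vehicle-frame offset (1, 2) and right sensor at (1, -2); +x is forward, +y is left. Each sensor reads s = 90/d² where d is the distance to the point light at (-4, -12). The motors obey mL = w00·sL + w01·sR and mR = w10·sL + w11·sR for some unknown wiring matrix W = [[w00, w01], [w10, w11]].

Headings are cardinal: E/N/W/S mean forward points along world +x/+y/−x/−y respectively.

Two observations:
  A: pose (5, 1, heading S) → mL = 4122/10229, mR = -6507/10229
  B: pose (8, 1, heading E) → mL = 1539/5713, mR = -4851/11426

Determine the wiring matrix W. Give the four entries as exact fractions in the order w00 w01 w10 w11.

1/2 1/2 -1/2 -1

obs A: pose=(5,1,S) → sL=18/53, sR=90/193, mL=4122/10229, mR=-6507/10229
obs B: pose=(8,1,E) → sL=45/197, sR=9/29, mL=1539/5713, mR=-4851/11426
sensor matrix S = [[18/53, 90/193], [45/197, 9/29]]; det S = -65448/58438277
solve [mL_A; mL_B] = S·[w00; w01] and [mR_A; mR_B] = S·[w10; w11]:
  w00 = 1/2, w01 = 1/2, w10 = -1/2, w11 = -1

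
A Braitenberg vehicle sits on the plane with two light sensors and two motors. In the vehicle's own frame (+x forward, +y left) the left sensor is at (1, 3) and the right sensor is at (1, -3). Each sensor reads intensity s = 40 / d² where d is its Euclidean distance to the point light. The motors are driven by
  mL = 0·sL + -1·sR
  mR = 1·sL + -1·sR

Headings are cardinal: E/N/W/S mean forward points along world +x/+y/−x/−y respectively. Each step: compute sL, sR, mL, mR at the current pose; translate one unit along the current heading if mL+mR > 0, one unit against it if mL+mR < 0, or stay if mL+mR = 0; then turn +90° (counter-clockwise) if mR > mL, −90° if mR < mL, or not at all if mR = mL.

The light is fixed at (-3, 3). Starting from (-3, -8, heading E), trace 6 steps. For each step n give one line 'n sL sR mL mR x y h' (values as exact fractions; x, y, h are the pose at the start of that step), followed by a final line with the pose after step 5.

0 8/13 40/197 -40/197 1056/2561 -3 -8 E
1 5/13 10/29 -10/29 15/377 -2 -8 N
2 8/45 40/81 -40/81 -128/405 -2 -9 W
3 20/97 4/17 -4/17 -48/1649 -1 -9 S
4 40/73 8/41 -8/41 1056/2993 -1 -8 E
5 2/5 5/17 -5/17 9/85 0 -8 N
final 0 -9 W

n=0: pose=(-3,-8,E); sL=8/13, sR=40/197; mL=-40/197, mR=1056/2561; mL+mR=536/2561 → advance +1; mR−mL=8/13 → turn +1·90°
n=1: pose=(-2,-8,N); sL=5/13, sR=10/29; mL=-10/29, mR=15/377; mL+mR=-115/377 → advance -1; mR−mL=5/13 → turn +1·90°
n=2: pose=(-2,-9,W); sL=8/45, sR=40/81; mL=-40/81, mR=-128/405; mL+mR=-328/405 → advance -1; mR−mL=8/45 → turn +1·90°
n=3: pose=(-1,-9,S); sL=20/97, sR=4/17; mL=-4/17, mR=-48/1649; mL+mR=-436/1649 → advance -1; mR−mL=20/97 → turn +1·90°
n=4: pose=(-1,-8,E); sL=40/73, sR=8/41; mL=-8/41, mR=1056/2993; mL+mR=472/2993 → advance +1; mR−mL=40/73 → turn +1·90°
n=5: pose=(0,-8,N); sL=2/5, sR=5/17; mL=-5/17, mR=9/85; mL+mR=-16/85 → advance -1; mR−mL=2/5 → turn +1·90°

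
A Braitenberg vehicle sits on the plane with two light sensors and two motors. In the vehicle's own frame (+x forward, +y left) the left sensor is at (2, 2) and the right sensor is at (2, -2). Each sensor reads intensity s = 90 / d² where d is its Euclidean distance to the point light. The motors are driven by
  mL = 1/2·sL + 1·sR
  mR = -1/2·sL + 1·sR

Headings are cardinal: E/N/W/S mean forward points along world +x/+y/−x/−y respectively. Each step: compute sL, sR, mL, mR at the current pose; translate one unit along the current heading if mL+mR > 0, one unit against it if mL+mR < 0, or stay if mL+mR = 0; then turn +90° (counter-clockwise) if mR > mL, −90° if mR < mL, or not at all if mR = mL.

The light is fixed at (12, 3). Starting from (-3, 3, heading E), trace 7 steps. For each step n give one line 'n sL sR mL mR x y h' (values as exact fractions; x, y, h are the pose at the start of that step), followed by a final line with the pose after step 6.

0 90/173 90/173 135/173 45/173 -3 3 E
1 45/74 9/26 1251/1924 81/1924 -2 3 S
2 18/53 90/257 7083/13621 2457/13621 -2 2 W
3 9/29 9/17 675/986 369/986 -3 2 N
4 90/173 90/173 135/173 45/173 -3 3 E
5 45/74 9/26 1251/1924 81/1924 -2 3 S
6 18/53 90/257 7083/13621 2457/13621 -2 2 W
final -3 2 N

n=0: pose=(-3,3,E); sL=90/173, sR=90/173; mL=135/173, mR=45/173; mL+mR=180/173 → advance +1; mR−mL=-90/173 → turn -1·90°
n=1: pose=(-2,3,S); sL=45/74, sR=9/26; mL=1251/1924, mR=81/1924; mL+mR=9/13 → advance +1; mR−mL=-45/74 → turn -1·90°
n=2: pose=(-2,2,W); sL=18/53, sR=90/257; mL=7083/13621, mR=2457/13621; mL+mR=180/257 → advance +1; mR−mL=-18/53 → turn -1·90°
n=3: pose=(-3,2,N); sL=9/29, sR=9/17; mL=675/986, mR=369/986; mL+mR=18/17 → advance +1; mR−mL=-9/29 → turn -1·90°
n=4: pose=(-3,3,E); sL=90/173, sR=90/173; mL=135/173, mR=45/173; mL+mR=180/173 → advance +1; mR−mL=-90/173 → turn -1·90°
n=5: pose=(-2,3,S); sL=45/74, sR=9/26; mL=1251/1924, mR=81/1924; mL+mR=9/13 → advance +1; mR−mL=-45/74 → turn -1·90°
n=6: pose=(-2,2,W); sL=18/53, sR=90/257; mL=7083/13621, mR=2457/13621; mL+mR=180/257 → advance +1; mR−mL=-18/53 → turn -1·90°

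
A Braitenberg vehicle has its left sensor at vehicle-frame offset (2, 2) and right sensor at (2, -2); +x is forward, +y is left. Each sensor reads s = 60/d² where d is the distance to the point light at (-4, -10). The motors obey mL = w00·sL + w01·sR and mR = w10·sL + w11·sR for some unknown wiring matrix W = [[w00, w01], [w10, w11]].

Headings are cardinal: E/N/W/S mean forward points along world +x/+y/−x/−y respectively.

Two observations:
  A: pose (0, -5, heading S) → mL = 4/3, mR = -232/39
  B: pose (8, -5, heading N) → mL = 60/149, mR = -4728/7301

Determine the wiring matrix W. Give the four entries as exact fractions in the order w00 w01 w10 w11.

obs A: pose=(0,-5,S) → sL=4/3, sR=60/13, mL=4/3, mR=-232/39
obs B: pose=(8,-5,N) → sL=60/149, sR=12/49, mL=60/149, mR=-4728/7301
sensor matrix S = [[4/3, 60/13], [60/149, 12/49]]; det S = -145408/94913
solve [mL_A; mL_B] = S·[w00; w01] and [mR_A; mR_B] = S·[w10; w11]:
  w00 = 1, w01 = 0, w10 = -1, w11 = -1

1 0 -1 -1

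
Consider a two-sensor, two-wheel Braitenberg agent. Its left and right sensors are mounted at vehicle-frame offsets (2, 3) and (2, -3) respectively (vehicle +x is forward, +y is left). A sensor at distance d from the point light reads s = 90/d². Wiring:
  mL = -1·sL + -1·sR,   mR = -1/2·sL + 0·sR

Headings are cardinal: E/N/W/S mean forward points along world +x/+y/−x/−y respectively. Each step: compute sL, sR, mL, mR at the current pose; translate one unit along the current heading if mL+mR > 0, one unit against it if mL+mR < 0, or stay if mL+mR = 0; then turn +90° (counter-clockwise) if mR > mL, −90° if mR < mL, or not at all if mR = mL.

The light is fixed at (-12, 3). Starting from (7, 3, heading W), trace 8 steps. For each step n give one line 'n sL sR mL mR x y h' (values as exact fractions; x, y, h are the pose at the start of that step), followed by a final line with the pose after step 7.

n=0: pose=(7,3,W); sL=45/149, sR=45/149; mL=-90/149, mR=-45/298; mL+mR=-225/298 → advance -1; mR−mL=135/298 → turn +1·90°
n=1: pose=(8,3,S); sL=90/533, sR=90/293; mL=-74340/156169, mR=-45/533; mL+mR=-87525/156169 → advance -1; mR−mL=61155/156169 → turn +1·90°
n=2: pose=(8,4,E); sL=9/50, sR=45/244; mL=-2223/6100, mR=-9/100; mL+mR=-693/1525 → advance -1; mR−mL=837/3050 → turn +1·90°
n=3: pose=(7,4,N); sL=18/53, sR=90/493; mL=-13644/26129, mR=-9/53; mL+mR=-18081/26129 → advance -1; mR−mL=9207/26129 → turn +1·90°
n=4: pose=(7,3,W); sL=45/149, sR=45/149; mL=-90/149, mR=-45/298; mL+mR=-225/298 → advance -1; mR−mL=135/298 → turn +1·90°
n=5: pose=(8,3,S); sL=90/533, sR=90/293; mL=-74340/156169, mR=-45/533; mL+mR=-87525/156169 → advance -1; mR−mL=61155/156169 → turn +1·90°
n=6: pose=(8,4,E); sL=9/50, sR=45/244; mL=-2223/6100, mR=-9/100; mL+mR=-693/1525 → advance -1; mR−mL=837/3050 → turn +1·90°
n=7: pose=(7,4,N); sL=18/53, sR=90/493; mL=-13644/26129, mR=-9/53; mL+mR=-18081/26129 → advance -1; mR−mL=9207/26129 → turn +1·90°

0 45/149 45/149 -90/149 -45/298 7 3 W
1 90/533 90/293 -74340/156169 -45/533 8 3 S
2 9/50 45/244 -2223/6100 -9/100 8 4 E
3 18/53 90/493 -13644/26129 -9/53 7 4 N
4 45/149 45/149 -90/149 -45/298 7 3 W
5 90/533 90/293 -74340/156169 -45/533 8 3 S
6 9/50 45/244 -2223/6100 -9/100 8 4 E
7 18/53 90/493 -13644/26129 -9/53 7 4 N
final 7 3 W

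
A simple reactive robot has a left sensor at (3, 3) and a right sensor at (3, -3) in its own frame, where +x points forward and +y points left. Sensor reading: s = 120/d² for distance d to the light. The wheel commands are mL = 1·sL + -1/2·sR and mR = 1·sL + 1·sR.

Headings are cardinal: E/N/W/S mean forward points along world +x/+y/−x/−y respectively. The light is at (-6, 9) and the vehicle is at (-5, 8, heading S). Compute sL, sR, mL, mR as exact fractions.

15/4 6 3/4 39/4

left sensor world pos  = (-2, 5); dL² = 32
right sensor world pos = (-8, 5); dR² = 20
sL = 120/32 = 15/4
sR = 120/20 = 6
mL = 1·sL + -1/2·sR = 3/4
mR = 1·sL + 1·sR = 39/4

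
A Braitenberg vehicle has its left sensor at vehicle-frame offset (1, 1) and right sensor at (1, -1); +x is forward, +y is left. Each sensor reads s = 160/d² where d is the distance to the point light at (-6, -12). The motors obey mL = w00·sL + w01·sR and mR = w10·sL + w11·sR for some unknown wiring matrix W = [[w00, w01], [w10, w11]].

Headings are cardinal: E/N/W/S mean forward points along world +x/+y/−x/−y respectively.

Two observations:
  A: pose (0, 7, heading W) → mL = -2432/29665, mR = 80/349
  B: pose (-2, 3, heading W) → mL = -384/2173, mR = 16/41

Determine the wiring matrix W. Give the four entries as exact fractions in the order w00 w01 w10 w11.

-1 1 1/2 0

obs A: pose=(0,7,W) → sL=160/349, sR=32/85, mL=-2432/29665, mR=80/349
obs B: pose=(-2,3,W) → sL=32/41, sR=32/53, mL=-384/2173, mR=16/41
sensor matrix S = [[160/349, 32/85], [32/41, 32/53]]; det S = -1097728/64462045
solve [mL_A; mL_B] = S·[w00; w01] and [mR_A; mR_B] = S·[w10; w11]:
  w00 = -1, w01 = 1, w10 = 1/2, w11 = 0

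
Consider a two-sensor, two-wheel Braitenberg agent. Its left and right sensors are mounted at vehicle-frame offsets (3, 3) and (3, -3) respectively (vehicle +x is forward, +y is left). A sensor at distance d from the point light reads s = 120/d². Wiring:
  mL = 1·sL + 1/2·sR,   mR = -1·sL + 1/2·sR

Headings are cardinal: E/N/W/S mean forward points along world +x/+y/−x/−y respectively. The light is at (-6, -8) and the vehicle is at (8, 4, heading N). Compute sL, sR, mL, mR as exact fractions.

60/173 60/257 20610/44461 -10230/44461

left sensor world pos  = (5, 7); dL² = 346
right sensor world pos = (11, 7); dR² = 514
sL = 120/346 = 60/173
sR = 120/514 = 60/257
mL = 1·sL + 1/2·sR = 20610/44461
mR = -1·sL + 1/2·sR = -10230/44461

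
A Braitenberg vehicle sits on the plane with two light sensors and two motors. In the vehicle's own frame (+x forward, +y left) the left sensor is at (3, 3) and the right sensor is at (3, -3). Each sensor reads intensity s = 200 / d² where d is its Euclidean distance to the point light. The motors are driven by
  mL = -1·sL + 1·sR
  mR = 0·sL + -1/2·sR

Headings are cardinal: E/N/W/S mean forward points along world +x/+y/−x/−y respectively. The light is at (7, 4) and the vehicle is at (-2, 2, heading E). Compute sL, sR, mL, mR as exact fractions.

left sensor world pos  = (1, 5); dL² = 37
right sensor world pos = (1, -1); dR² = 61
sL = 200/37 = 200/37
sR = 200/61 = 200/61
mL = -1·sL + 1·sR = -4800/2257
mR = 0·sL + -1/2·sR = -100/61

200/37 200/61 -4800/2257 -100/61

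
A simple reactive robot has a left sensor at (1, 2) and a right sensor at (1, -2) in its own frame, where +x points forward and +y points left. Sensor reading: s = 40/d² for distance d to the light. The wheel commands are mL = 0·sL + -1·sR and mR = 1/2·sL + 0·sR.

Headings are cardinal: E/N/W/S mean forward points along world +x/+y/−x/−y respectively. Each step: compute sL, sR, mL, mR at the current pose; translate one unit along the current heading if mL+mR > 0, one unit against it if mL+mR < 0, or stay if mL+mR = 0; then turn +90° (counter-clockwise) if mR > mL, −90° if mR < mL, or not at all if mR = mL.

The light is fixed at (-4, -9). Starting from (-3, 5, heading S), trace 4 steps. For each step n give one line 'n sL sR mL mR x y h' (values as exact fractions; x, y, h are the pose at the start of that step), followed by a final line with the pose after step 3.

n=0: pose=(-3,5,S); sL=20/89, sR=4/17; mL=-4/17, mR=10/89; mL+mR=-186/1513 → advance -1; mR−mL=526/1513 → turn +1·90°
n=1: pose=(-3,6,E); sL=40/293, sR=40/173; mL=-40/173, mR=20/293; mL+mR=-8260/50689 → advance -1; mR−mL=15180/50689 → turn +1·90°
n=2: pose=(-4,6,N); sL=2/13, sR=2/13; mL=-2/13, mR=1/13; mL+mR=-1/13 → advance -1; mR−mL=3/13 → turn +1·90°
n=3: pose=(-4,5,W); sL=8/29, sR=40/257; mL=-40/257, mR=4/29; mL+mR=-132/7453 → advance -1; mR−mL=2188/7453 → turn +1·90°

0 20/89 4/17 -4/17 10/89 -3 5 S
1 40/293 40/173 -40/173 20/293 -3 6 E
2 2/13 2/13 -2/13 1/13 -4 6 N
3 8/29 40/257 -40/257 4/29 -4 5 W
final -3 5 S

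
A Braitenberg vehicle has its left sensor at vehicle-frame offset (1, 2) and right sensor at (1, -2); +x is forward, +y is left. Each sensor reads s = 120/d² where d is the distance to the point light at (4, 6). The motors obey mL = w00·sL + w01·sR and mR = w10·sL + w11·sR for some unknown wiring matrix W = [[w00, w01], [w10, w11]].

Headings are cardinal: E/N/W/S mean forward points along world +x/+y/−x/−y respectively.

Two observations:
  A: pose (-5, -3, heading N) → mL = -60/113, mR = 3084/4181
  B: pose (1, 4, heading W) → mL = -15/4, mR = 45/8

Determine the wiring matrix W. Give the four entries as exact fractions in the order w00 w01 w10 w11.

0 -1/2 -1/2 1

obs A: pose=(-5,-3,N) → sL=24/37, sR=120/113, mL=-60/113, mR=3084/4181
obs B: pose=(1,4,W) → sL=15/4, sR=15/2, mL=-15/4, mR=45/8
sensor matrix S = [[24/37, 120/113], [15/4, 15/2]]; det S = 3690/4181
solve [mL_A; mL_B] = S·[w00; w01] and [mR_A; mR_B] = S·[w10; w11]:
  w00 = 0, w01 = -1/2, w10 = -1/2, w11 = 1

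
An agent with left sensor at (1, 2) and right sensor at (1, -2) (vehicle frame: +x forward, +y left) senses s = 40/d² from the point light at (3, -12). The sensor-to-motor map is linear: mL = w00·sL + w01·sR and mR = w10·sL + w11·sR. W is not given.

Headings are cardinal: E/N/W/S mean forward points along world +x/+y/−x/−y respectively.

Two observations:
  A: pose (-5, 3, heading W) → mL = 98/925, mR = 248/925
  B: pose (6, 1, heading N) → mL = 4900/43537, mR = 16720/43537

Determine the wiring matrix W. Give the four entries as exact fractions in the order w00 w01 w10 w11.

1 -1/2 1 1

obs A: pose=(-5,3,W) → sL=4/25, sR=4/37, mL=98/925, mR=248/925
obs B: pose=(6,1,N) → sL=40/197, sR=40/221, mL=4900/43537, mR=16720/43537
sensor matrix S = [[4/25, 4/37], [40/197, 40/221]]; det S = 56448/8054345
solve [mL_A; mL_B] = S·[w00; w01] and [mR_A; mR_B] = S·[w10; w11]:
  w00 = 1, w01 = -1/2, w10 = 1, w11 = 1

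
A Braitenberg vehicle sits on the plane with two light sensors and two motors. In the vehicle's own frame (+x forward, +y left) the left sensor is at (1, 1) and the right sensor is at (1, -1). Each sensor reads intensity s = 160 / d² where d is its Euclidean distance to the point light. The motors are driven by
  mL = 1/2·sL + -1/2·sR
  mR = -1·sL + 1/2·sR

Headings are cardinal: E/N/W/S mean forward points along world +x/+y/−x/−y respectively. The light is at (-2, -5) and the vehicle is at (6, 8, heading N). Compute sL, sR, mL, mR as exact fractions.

left sensor world pos  = (5, 9); dL² = 245
right sensor world pos = (7, 9); dR² = 277
sL = 160/245 = 32/49
sR = 160/277 = 160/277
mL = 1/2·sL + -1/2·sR = 512/13573
mR = -1·sL + 1/2·sR = -4944/13573

32/49 160/277 512/13573 -4944/13573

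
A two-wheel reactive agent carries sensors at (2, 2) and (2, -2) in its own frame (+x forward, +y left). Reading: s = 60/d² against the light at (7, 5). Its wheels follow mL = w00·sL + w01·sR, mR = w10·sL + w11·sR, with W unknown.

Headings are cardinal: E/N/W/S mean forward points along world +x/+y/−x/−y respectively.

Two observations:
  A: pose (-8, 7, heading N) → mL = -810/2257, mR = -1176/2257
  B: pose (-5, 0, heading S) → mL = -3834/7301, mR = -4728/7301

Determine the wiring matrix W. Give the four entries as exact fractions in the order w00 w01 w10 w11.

-1 -1/2 -1 -1

obs A: pose=(-8,7,N) → sL=12/61, sR=12/37, mL=-810/2257, mR=-1176/2257
obs B: pose=(-5,0,S) → sL=60/149, sR=12/49, mL=-3834/7301, mR=-4728/7301
sensor matrix S = [[12/61, 12/37], [60/149, 12/49]]; det S = -1358208/16478357
solve [mL_A; mL_B] = S·[w00; w01] and [mR_A; mR_B] = S·[w10; w11]:
  w00 = -1, w01 = -1/2, w10 = -1, w11 = -1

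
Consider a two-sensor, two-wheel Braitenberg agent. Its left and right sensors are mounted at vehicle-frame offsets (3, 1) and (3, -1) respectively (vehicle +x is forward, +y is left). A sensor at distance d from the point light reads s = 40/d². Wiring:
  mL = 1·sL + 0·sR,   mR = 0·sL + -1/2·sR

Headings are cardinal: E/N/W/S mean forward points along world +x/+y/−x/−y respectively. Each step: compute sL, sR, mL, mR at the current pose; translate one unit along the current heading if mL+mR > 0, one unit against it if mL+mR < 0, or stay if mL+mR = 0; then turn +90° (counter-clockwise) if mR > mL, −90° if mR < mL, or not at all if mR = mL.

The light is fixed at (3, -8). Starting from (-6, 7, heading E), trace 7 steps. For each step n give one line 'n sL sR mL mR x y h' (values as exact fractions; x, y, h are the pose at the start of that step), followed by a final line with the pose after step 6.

n=0: pose=(-6,7,E); sL=10/73, sR=5/29; mL=10/73, mR=-5/58; mL+mR=215/4234 → advance +1; mR−mL=-945/4234 → turn -1·90°
n=1: pose=(-5,7,S); sL=40/193, sR=8/45; mL=40/193, mR=-4/45; mL+mR=1028/8685 → advance +1; mR−mL=-2572/8685 → turn -1·90°
n=2: pose=(-5,6,W); sL=4/29, sR=20/173; mL=4/29, mR=-10/173; mL+mR=402/5017 → advance +1; mR−mL=-982/5017 → turn -1·90°
n=3: pose=(-6,6,N); sL=40/389, sR=40/353; mL=40/389, mR=-20/353; mL+mR=6340/137317 → advance +1; mR−mL=-21900/137317 → turn -1·90°
n=4: pose=(-6,7,E); sL=10/73, sR=5/29; mL=10/73, mR=-5/58; mL+mR=215/4234 → advance +1; mR−mL=-945/4234 → turn -1·90°
n=5: pose=(-5,7,S); sL=40/193, sR=8/45; mL=40/193, mR=-4/45; mL+mR=1028/8685 → advance +1; mR−mL=-2572/8685 → turn -1·90°
n=6: pose=(-5,6,W); sL=4/29, sR=20/173; mL=4/29, mR=-10/173; mL+mR=402/5017 → advance +1; mR−mL=-982/5017 → turn -1·90°

0 10/73 5/29 10/73 -5/58 -6 7 E
1 40/193 8/45 40/193 -4/45 -5 7 S
2 4/29 20/173 4/29 -10/173 -5 6 W
3 40/389 40/353 40/389 -20/353 -6 6 N
4 10/73 5/29 10/73 -5/58 -6 7 E
5 40/193 8/45 40/193 -4/45 -5 7 S
6 4/29 20/173 4/29 -10/173 -5 6 W
final -6 6 N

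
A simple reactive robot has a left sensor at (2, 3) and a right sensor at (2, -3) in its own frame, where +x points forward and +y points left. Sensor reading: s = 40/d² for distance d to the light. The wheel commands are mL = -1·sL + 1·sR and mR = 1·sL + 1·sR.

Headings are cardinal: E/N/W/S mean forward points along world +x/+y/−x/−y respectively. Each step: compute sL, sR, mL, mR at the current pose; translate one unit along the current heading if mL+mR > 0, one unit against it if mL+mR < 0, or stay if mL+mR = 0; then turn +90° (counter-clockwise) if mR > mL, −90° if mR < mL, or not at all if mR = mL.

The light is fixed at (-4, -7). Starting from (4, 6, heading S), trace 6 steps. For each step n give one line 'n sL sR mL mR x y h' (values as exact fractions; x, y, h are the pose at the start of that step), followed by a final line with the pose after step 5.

n=0: pose=(4,6,S); sL=20/121, sR=20/73; mL=960/8833, mR=3880/8833; mL+mR=40/73 → advance +1; mR−mL=40/121 → turn +1·90°
n=1: pose=(4,5,E); sL=8/65, sR=40/181; mL=1152/11765, mR=4048/11765; mL+mR=80/181 → advance +1; mR−mL=16/65 → turn +1·90°
n=2: pose=(5,5,N); sL=5/29, sR=2/17; mL=-27/493, mR=143/493; mL+mR=4/17 → advance +1; mR−mL=10/29 → turn +1·90°
n=3: pose=(5,6,W); sL=40/149, sR=8/61; mL=-1248/9089, mR=3632/9089; mL+mR=16/61 → advance +1; mR−mL=80/149 → turn +1·90°
n=4: pose=(4,6,S); sL=20/121, sR=20/73; mL=960/8833, mR=3880/8833; mL+mR=40/73 → advance +1; mR−mL=40/121 → turn +1·90°
n=5: pose=(4,5,E); sL=8/65, sR=40/181; mL=1152/11765, mR=4048/11765; mL+mR=80/181 → advance +1; mR−mL=16/65 → turn +1·90°

0 20/121 20/73 960/8833 3880/8833 4 6 S
1 8/65 40/181 1152/11765 4048/11765 4 5 E
2 5/29 2/17 -27/493 143/493 5 5 N
3 40/149 8/61 -1248/9089 3632/9089 5 6 W
4 20/121 20/73 960/8833 3880/8833 4 6 S
5 8/65 40/181 1152/11765 4048/11765 4 5 E
final 5 5 N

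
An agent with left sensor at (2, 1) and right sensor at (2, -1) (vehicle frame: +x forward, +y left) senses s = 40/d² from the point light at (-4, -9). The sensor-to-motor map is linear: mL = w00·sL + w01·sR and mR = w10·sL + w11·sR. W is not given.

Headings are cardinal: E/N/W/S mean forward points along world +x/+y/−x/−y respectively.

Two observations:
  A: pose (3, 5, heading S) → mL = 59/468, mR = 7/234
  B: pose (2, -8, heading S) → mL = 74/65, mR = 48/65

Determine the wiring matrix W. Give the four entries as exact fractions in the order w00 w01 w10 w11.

-1/2 1 -1 1

obs A: pose=(3,5,S) → sL=5/26, sR=2/9, mL=59/468, mR=7/234
obs B: pose=(2,-8,S) → sL=4/5, sR=20/13, mL=74/65, mR=48/65
sensor matrix S = [[5/26, 2/9], [4/5, 20/13]]; det S = 898/7605
solve [mL_A; mL_B] = S·[w00; w01] and [mR_A; mR_B] = S·[w10; w11]:
  w00 = -1/2, w01 = 1, w10 = -1, w11 = 1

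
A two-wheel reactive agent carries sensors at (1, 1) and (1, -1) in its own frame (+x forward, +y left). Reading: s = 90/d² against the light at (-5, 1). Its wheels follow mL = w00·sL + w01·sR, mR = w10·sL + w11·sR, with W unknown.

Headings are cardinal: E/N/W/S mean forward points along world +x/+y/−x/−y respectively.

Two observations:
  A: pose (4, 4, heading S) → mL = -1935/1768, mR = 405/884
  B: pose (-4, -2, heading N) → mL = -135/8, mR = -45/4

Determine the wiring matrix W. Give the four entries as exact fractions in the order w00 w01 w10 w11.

obs A: pose=(4,4,S) → sL=45/52, sR=45/34, mL=-1935/1768, mR=405/884
obs B: pose=(-4,-2,N) → sL=45/2, sR=45/4, mL=-135/8, mR=-45/4
sensor matrix S = [[45/52, 45/34], [45/2, 45/4]]; det S = -70875/3536
solve [mL_A; mL_B] = S·[w00; w01] and [mR_A; mR_B] = S·[w10; w11]:
  w00 = -1/2, w01 = -1/2, w10 = -1, w11 = 1

-1/2 -1/2 -1 1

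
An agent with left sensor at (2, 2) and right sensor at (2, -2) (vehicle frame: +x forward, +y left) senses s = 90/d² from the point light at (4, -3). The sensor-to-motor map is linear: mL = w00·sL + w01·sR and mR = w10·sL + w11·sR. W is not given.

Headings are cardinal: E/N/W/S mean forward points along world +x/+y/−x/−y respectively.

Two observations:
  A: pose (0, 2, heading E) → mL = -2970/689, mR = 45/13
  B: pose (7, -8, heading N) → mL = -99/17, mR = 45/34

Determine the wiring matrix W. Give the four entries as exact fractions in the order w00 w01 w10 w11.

-1/2 -1/2 0 1/2

obs A: pose=(0,2,E) → sL=90/53, sR=90/13, mL=-2970/689, mR=45/13
obs B: pose=(7,-8,N) → sL=9, sR=45/17, mL=-99/17, mR=45/34
sensor matrix S = [[90/53, 90/13], [9, 45/17]]; det S = -677160/11713
solve [mL_A; mL_B] = S·[w00; w01] and [mR_A; mR_B] = S·[w10; w11]:
  w00 = -1/2, w01 = -1/2, w10 = 0, w11 = 1/2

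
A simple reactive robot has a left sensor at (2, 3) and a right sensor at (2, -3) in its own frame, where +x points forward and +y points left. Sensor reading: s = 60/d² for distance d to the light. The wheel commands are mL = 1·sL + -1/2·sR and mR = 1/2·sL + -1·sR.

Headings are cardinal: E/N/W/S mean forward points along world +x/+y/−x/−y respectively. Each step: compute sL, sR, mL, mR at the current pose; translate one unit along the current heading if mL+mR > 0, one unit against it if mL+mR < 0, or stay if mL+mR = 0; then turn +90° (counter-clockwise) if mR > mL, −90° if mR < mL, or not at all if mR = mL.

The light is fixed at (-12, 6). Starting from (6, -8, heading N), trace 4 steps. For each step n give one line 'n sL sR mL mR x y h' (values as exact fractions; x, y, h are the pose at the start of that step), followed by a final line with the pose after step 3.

n=0: pose=(6,-8,N); sL=20/123, sR=4/39; mL=178/1599, mR=-34/1599; mL+mR=48/533 → advance +1; mR−mL=-212/1599 → turn -1·90°
n=1: pose=(6,-7,E); sL=3/25, sR=15/164; mL=609/8200, mR=-129/4100; mL+mR=351/8200 → advance +1; mR−mL=-867/8200 → turn -1·90°
n=2: pose=(7,-7,S); sL=60/709, sR=60/481; mL=7590/341029, mR=-28110/341029; mL+mR=-20520/341029 → advance -1; mR−mL=-35700/341029 → turn -1·90°
n=3: pose=(7,-6,W); sL=30/257, sR=6/37; mL=339/9509, mR=-987/9509; mL+mR=-648/9509 → advance -1; mR−mL=-1326/9509 → turn -1·90°

0 20/123 4/39 178/1599 -34/1599 6 -8 N
1 3/25 15/164 609/8200 -129/4100 6 -7 E
2 60/709 60/481 7590/341029 -28110/341029 7 -7 S
3 30/257 6/37 339/9509 -987/9509 7 -6 W
final 8 -6 N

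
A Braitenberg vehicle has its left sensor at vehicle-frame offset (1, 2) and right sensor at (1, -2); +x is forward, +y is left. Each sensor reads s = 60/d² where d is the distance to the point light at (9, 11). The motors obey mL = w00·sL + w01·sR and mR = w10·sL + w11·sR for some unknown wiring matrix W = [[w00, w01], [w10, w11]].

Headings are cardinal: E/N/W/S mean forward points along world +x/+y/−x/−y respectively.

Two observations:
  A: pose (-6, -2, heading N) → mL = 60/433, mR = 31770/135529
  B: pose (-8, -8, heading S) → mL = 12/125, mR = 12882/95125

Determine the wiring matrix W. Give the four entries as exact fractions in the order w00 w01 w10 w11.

obs A: pose=(-6,-2,N) → sL=60/433, sR=60/313, mL=60/433, mR=31770/135529
obs B: pose=(-8,-8,S) → sL=12/125, sR=60/761, mL=12/125, mR=12882/95125
sensor matrix S = [[60/433, 60/313], [12/125, 60/761]]; det S = -19279872/2578439225
solve [mL_A; mL_B] = S·[w00; w01] and [mR_A; mR_B] = S·[w10; w11]:
  w00 = 1, w01 = 0, w10 = 1, w11 = 1/2

1 0 1 1/2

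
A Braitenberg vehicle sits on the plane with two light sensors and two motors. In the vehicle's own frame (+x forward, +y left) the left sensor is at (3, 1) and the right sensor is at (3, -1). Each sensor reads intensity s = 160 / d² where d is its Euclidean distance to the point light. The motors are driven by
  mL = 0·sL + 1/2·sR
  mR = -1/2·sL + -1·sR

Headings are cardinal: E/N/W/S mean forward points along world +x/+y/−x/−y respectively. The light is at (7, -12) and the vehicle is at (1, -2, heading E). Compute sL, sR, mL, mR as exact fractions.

left sensor world pos  = (4, -1); dL² = 130
right sensor world pos = (4, -3); dR² = 90
sL = 160/130 = 16/13
sR = 160/90 = 16/9
mL = 0·sL + 1/2·sR = 8/9
mR = -1/2·sL + -1·sR = -280/117

16/13 16/9 8/9 -280/117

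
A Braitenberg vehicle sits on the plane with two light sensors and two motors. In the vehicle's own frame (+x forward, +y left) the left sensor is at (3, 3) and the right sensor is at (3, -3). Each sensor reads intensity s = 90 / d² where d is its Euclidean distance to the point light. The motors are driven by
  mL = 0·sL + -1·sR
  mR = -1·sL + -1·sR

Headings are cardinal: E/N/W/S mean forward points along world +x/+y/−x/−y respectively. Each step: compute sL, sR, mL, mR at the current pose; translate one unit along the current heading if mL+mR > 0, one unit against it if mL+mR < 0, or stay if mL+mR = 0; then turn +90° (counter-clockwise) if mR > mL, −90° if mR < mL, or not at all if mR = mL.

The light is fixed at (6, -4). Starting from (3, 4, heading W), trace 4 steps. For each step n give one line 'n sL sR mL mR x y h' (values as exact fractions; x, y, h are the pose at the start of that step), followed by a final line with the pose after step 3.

0 90/61 90/157 -90/157 -19620/9577 3 4 W
1 45/73 45/61 -45/61 -6030/4453 4 4 N
2 90/101 90/17 -90/17 -10620/1717 4 3 E
3 45/8 45/26 -45/26 -765/104 3 3 S
final 3 4 W

n=0: pose=(3,4,W); sL=90/61, sR=90/157; mL=-90/157, mR=-19620/9577; mL+mR=-25110/9577 → advance -1; mR−mL=-90/61 → turn -1·90°
n=1: pose=(4,4,N); sL=45/73, sR=45/61; mL=-45/61, mR=-6030/4453; mL+mR=-9315/4453 → advance -1; mR−mL=-45/73 → turn -1·90°
n=2: pose=(4,3,E); sL=90/101, sR=90/17; mL=-90/17, mR=-10620/1717; mL+mR=-19710/1717 → advance -1; mR−mL=-90/101 → turn -1·90°
n=3: pose=(3,3,S); sL=45/8, sR=45/26; mL=-45/26, mR=-765/104; mL+mR=-945/104 → advance -1; mR−mL=-45/8 → turn -1·90°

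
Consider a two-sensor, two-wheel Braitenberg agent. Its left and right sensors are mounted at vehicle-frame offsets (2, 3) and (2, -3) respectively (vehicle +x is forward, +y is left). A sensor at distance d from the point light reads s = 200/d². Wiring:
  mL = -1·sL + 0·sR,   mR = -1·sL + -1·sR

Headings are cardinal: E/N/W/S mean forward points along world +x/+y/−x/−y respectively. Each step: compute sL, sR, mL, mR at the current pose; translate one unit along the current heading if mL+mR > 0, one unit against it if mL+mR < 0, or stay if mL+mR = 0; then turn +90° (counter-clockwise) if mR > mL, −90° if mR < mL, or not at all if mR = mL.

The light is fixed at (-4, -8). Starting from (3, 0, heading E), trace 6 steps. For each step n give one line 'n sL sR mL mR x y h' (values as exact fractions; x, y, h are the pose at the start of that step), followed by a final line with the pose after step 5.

n=0: pose=(3,0,E); sL=100/101, sR=100/53; mL=-100/101, mR=-15400/5353; mL+mR=-20700/5353 → advance -1; mR−mL=-100/53 → turn -1·90°
n=1: pose=(2,0,S); sL=200/117, sR=40/9; mL=-200/117, mR=-80/13; mL+mR=-920/117 → advance -1; mR−mL=-40/9 → turn -1·90°
n=2: pose=(2,1,W); sL=50/13, sR=5/4; mL=-50/13, mR=-265/52; mL+mR=-465/52 → advance -1; mR−mL=-5/4 → turn -1·90°
n=3: pose=(3,1,N); sL=200/137, sR=200/221; mL=-200/137, mR=-71600/30277; mL+mR=-115800/30277 → advance -1; mR−mL=-200/221 → turn -1·90°
n=4: pose=(3,0,E); sL=100/101, sR=100/53; mL=-100/101, mR=-15400/5353; mL+mR=-20700/5353 → advance -1; mR−mL=-100/53 → turn -1·90°
n=5: pose=(2,0,S); sL=200/117, sR=40/9; mL=-200/117, mR=-80/13; mL+mR=-920/117 → advance -1; mR−mL=-40/9 → turn -1·90°

0 100/101 100/53 -100/101 -15400/5353 3 0 E
1 200/117 40/9 -200/117 -80/13 2 0 S
2 50/13 5/4 -50/13 -265/52 2 1 W
3 200/137 200/221 -200/137 -71600/30277 3 1 N
4 100/101 100/53 -100/101 -15400/5353 3 0 E
5 200/117 40/9 -200/117 -80/13 2 0 S
final 2 1 W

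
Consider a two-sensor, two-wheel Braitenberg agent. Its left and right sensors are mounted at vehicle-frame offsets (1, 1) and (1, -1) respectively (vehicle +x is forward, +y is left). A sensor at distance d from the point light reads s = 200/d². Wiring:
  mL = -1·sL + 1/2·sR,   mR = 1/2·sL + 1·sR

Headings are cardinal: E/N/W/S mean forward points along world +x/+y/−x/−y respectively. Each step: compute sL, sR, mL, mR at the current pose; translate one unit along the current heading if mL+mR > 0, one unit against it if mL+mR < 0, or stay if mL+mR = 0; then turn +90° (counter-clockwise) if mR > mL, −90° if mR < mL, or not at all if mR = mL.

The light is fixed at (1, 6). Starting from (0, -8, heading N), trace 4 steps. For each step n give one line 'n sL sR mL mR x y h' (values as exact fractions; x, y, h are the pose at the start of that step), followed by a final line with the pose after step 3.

0 200/173 200/169 -16500/29237 51500/29237 0 -8 N
1 1 50/37 -12/37 137/74 0 -7 W
2 200/197 40/41 -4260/8077 11980/8077 -1 -7 S
3 20/17 100/113 -1410/1921 2830/1921 -1 -8 E
final 0 -8 N

n=0: pose=(0,-8,N); sL=200/173, sR=200/169; mL=-16500/29237, mR=51500/29237; mL+mR=35000/29237 → advance +1; mR−mL=68000/29237 → turn +1·90°
n=1: pose=(0,-7,W); sL=1, sR=50/37; mL=-12/37, mR=137/74; mL+mR=113/74 → advance +1; mR−mL=161/74 → turn +1·90°
n=2: pose=(-1,-7,S); sL=200/197, sR=40/41; mL=-4260/8077, mR=11980/8077; mL+mR=7720/8077 → advance +1; mR−mL=16240/8077 → turn +1·90°
n=3: pose=(-1,-8,E); sL=20/17, sR=100/113; mL=-1410/1921, mR=2830/1921; mL+mR=1420/1921 → advance +1; mR−mL=4240/1921 → turn +1·90°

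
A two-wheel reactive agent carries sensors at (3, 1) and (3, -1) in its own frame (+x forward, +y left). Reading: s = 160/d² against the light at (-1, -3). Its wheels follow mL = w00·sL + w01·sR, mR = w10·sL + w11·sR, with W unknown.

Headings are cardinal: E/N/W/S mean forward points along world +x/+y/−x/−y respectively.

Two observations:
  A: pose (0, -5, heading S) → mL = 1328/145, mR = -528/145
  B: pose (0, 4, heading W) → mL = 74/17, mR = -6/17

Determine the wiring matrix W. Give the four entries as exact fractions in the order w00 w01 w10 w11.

1/2 1 1/2 -1

obs A: pose=(0,-5,S) → sL=160/29, sR=32/5, mL=1328/145, mR=-528/145
obs B: pose=(0,4,W) → sL=4, sR=40/17, mL=74/17, mR=-6/17
sensor matrix S = [[160/29, 32/5], [4, 40/17]]; det S = -31104/2465
solve [mL_A; mL_B] = S·[w00; w01] and [mR_A; mR_B] = S·[w10; w11]:
  w00 = 1/2, w01 = 1, w10 = 1/2, w11 = -1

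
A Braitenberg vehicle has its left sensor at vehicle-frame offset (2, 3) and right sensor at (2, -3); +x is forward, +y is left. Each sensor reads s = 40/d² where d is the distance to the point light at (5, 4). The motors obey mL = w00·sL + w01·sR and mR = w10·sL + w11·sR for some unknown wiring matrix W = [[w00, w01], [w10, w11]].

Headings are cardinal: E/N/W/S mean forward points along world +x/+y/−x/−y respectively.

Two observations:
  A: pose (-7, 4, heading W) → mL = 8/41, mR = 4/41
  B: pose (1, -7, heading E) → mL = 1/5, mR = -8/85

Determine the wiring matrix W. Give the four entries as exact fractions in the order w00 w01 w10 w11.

0 1 -1/2 1

obs A: pose=(-7,4,W) → sL=8/41, sR=8/41, mL=8/41, mR=4/41
obs B: pose=(1,-7,E) → sL=10/17, sR=1/5, mL=1/5, mR=-8/85
sensor matrix S = [[8/41, 8/41], [10/17, 1/5]]; det S = -264/3485
solve [mL_A; mL_B] = S·[w00; w01] and [mR_A; mR_B] = S·[w10; w11]:
  w00 = 0, w01 = 1, w10 = -1/2, w11 = 1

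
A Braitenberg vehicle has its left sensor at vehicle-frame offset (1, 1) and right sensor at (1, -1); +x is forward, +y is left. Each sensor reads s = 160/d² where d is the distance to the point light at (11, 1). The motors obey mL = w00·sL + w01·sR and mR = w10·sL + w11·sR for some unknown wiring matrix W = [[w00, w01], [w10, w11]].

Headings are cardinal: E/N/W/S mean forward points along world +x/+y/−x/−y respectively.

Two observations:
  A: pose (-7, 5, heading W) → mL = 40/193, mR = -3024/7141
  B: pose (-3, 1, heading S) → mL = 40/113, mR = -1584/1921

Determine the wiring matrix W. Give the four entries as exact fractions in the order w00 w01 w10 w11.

obs A: pose=(-7,5,W) → sL=16/37, sR=80/193, mL=40/193, mR=-3024/7141
obs B: pose=(-3,1,S) → sL=16/17, sR=80/113, mL=40/113, mR=-1584/1921
sensor matrix S = [[16/37, 80/193], [16/17, 80/113]]; det S = -1152000/13717861
solve [mL_A; mL_B] = S·[w00; w01] and [mR_A; mR_B] = S·[w10; w11]:
  w00 = 0, w01 = 1/2, w10 = -1/2, w11 = -1/2

0 1/2 -1/2 -1/2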